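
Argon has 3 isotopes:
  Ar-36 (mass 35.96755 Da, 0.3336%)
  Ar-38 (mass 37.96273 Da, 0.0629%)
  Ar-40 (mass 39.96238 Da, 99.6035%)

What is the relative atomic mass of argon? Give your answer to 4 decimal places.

39.9478 Da

Average mass = Σ (abundance × isotope mass) = 0.003336 × 35.96755 + 0.000629 × 37.96273 + 0.996035 × 39.96238
= 0.119988 + 0.023879 + 39.803929 = 39.947796 Da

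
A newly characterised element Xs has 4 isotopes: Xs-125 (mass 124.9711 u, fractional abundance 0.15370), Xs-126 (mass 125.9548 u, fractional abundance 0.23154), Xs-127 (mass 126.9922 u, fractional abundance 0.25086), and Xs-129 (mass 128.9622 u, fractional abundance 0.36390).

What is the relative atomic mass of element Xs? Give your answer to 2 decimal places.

Ar = Σ fᵢ·mᵢ = 0.15370 × 124.9711 + 0.23154 × 125.9548 + 0.25086 × 126.9922 + 0.36390 × 128.9622
= 19.20806 + 29.16357 + 31.85726 + 46.92934 = 127.15823 u

127.16 u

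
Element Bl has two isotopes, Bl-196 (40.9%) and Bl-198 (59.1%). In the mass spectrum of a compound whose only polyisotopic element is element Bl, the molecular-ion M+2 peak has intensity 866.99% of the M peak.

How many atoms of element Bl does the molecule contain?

For n independent Bl atoms, I(M+2)/I(M) = n · (abundance Bl-198) / (abundance Bl-196) = n · 0.591/0.409.
n = 8.6699 × 0.409/0.591 = 6.00 ≈ 6

6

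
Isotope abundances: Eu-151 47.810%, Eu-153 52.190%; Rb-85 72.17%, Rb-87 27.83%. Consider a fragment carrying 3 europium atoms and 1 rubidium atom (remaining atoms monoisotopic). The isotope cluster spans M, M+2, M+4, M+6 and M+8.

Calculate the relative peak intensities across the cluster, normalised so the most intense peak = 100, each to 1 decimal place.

Europium pattern (n=3): 0.10928391 : 0.3578871 : 0.39067407 : 0.14215492
Rubidium pattern (n=1): 0.7217 : 0.2783
Convolve the two distributions (both contribute in 2-u steps):
  M: 0.10928391×0.7217 = 0.078870
  M+2: 0.10928391×0.2783 + 0.3578871×0.7217 = 0.288701
  M+4: 0.3578871×0.2783 + 0.39067407×0.7217 = 0.381549
  M+6: 0.39067407×0.2783 + 0.14215492×0.7217 = 0.211318
  M+8: 0.14215492×0.2783 = 0.039562
Scale to base peak (0.381549) = 100: 20.7 : 75.7 : 100.0 : 55.4 : 10.4

20.7 : 75.7 : 100.0 : 55.4 : 10.4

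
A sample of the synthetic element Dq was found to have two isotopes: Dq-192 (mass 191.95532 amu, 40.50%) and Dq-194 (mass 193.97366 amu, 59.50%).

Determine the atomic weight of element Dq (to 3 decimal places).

The abundance-weighted mean is 0.4050 × 191.95532 + 0.5950 × 193.97366
= 77.741905 + 115.414328 = 193.156233 amu

193.156 amu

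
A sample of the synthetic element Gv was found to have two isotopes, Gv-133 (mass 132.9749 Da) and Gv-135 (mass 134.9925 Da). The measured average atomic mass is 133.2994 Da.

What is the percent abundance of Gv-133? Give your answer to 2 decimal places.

83.92%

Writing the weighted mean with unknown fraction x of Gv-133:
132.9749·x + 134.9925·(1 − x) = 133.2994
(132.9749 − 134.9925)·x = 133.2994 − 134.9925
x = -1.6931 / -2.0176 = 0.83917 → 83.92% Gv-133, 16.08% Gv-135.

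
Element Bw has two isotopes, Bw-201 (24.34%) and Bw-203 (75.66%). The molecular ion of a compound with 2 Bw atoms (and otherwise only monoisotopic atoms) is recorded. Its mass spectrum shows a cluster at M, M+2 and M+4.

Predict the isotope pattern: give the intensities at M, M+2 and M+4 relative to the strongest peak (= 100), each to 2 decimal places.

10.35 : 64.34 : 100.00

Each Bw atom is independently Bw-201 (p = 0.2434) or Bw-203 (q = 0.7566); the cluster is the binomial expansion (p + q)^2.
P(M) = 0.2434^2 = 0.059244
P(M+2) = 2 × 0.2434^1 × 0.7566^1 = 0.368313
P(M+4) = 0.7566^2 = 0.572444
The M+4 peak is largest (0.572444); scaling to 100 gives 10.35 : 64.34 : 100.00.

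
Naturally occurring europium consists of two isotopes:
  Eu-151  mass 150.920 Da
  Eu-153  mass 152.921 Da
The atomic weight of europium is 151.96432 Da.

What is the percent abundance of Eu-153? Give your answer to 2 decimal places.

Writing the weighted mean with unknown fraction x of Eu-151:
150.920·x + 152.921·(1 − x) = 151.96432
(150.920 − 152.921)·x = 151.96432 − 152.921
x = -0.95668 / -2.001 = 0.47810 → 47.81% Eu-151, 52.19% Eu-153.

52.19%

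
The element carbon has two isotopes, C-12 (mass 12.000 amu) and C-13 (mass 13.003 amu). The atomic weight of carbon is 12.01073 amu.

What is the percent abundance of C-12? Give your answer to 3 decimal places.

Let x be the fractional abundance of C-12; then C-13 has abundance 1 − x.
12.000·x + 13.003·(1 − x) = 12.01073
(12.000 − 13.003)·x = 12.01073 − 13.003
x = -0.99227 / -1.003 = 0.98930 → 98.930% C-12, 1.070% C-13.

98.930%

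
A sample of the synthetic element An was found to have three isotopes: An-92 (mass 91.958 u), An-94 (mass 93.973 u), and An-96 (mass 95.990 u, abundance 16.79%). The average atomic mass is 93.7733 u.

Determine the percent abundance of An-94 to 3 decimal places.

56.493%

The remaining 83.21% is split between An-92 (fraction x) and An-94 (fraction 0.8321 − x).
Substituting: 91.958x + 93.973(0.8321 − x) = 77.656579
(91.958 − 93.973)x = -0.5383543  ⇒  x = 0.26717, y = 0.56493
An-92: 26.717%, An-94: 56.493%.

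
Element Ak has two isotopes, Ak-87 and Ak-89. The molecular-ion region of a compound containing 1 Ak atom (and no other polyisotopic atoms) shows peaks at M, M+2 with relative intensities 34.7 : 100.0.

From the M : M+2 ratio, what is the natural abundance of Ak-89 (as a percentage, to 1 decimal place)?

74.2%

Let p = fractional abundance of Ak-87. I(M+2)/I(M) = [C(1,1)·p^0·(1−p)] / p^1 = 1·(1−p)/p = 100.0/34.7 = 2.8818
(1−p)/p = 2.8818/1 = 2.8818  ⇒  p = 1/(1 + 2.8818) = 0.2576
Ak-87: 25.8%, Ak-89: 74.2%.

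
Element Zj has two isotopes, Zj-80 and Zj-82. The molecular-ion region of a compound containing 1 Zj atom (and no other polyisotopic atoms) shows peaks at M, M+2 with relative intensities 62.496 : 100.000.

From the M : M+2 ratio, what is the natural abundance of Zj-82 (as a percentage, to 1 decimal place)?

61.5%

Let p = fractional abundance of Zj-80. I(M+2)/I(M) = [C(1,1)·p^0·(1−p)] / p^1 = 1·(1−p)/p = 100.000/62.496 = 1.6001
(1−p)/p = 1.6001/1 = 1.6001  ⇒  p = 1/(1 + 1.6001) = 0.3846
Zj-80: 38.5%, Zj-82: 61.5%.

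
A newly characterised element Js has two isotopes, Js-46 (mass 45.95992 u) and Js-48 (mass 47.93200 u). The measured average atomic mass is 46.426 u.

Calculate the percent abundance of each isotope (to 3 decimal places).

Js-46: 76.366%, Js-48: 23.634%

Let x be the fractional abundance of Js-46; then Js-48 has abundance 1 − x.
45.95992·x + 47.93200·(1 − x) = 46.426
(45.95992 − 47.93200)·x = 46.426 − 47.93200
x = -1.50600 / -1.97208 = 0.76366 → 76.366% Js-46, 23.634% Js-48.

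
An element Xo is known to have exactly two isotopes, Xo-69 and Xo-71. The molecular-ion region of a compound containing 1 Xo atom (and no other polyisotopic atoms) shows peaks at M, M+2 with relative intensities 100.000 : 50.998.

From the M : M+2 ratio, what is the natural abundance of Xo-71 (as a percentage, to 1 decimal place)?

Write p for the Xo-69 fraction. I(M+2)/I(M) = [C(1,1)·p^0·(1−p)] / p^1 = 1·(1−p)/p = 50.998/100.000 = 0.5100
(1−p)/p = 0.5100/1 = 0.5100  ⇒  p = 1/(1 + 0.5100) = 0.6623
Xo-69: 66.2%, Xo-71: 33.8%.

33.8%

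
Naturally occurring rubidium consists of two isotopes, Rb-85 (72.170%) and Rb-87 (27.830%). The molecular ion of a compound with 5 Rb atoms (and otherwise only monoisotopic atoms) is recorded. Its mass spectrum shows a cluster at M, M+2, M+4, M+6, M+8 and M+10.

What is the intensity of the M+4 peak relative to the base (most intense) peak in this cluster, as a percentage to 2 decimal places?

77.12%

Binomial terms of (0.72170 + 0.27830)^5: M 0.1958, M+2 0.3775, M+4 0.2911, M+6 0.1123, M+8 0.0216, M+10 0.0017 → M+2 is the base peak.
P(M+2) = C(5,1) × 0.72170^4 × 0.27830^1 = 5 × 0.27128565 × 0.2783 = 0.377494 (base)
P(M+4) = C(5,2) × 0.72170^3 × 0.27830^2 = 10 × 0.37589809 × 0.07745089 = 0.291136
Relative intensity = 0.291136 / 0.377494 × 100 = 77.12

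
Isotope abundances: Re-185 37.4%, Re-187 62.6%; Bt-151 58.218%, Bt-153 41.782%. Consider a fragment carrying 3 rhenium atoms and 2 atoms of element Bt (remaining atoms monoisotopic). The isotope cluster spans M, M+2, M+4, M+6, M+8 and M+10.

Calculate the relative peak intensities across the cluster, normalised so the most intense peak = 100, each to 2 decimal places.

Rhenium pattern (n=3): 0.05231362 : 0.26268713 : 0.43968487 : 0.24531438
Element Bt pattern (n=2): 0.33893355 : 0.4864929 : 0.17457355
Convolve the two distributions (both contribute in 2-u steps):
  M: 0.05231362×0.33893355 = 0.017731
  M+2: 0.05231362×0.4864929 + 0.26268713×0.33893355 = 0.114484
  M+4: 0.05231362×0.17457355 + 0.26268713×0.4864929 + 0.43968487×0.33893355 = 0.285952
  M+6: 0.26268713×0.17457355 + 0.43968487×0.4864929 + 0.24531438×0.33893355 = 0.342907
  M+8: 0.43968487×0.17457355 + 0.24531438×0.4864929 = 0.196101
  M+10: 0.24531438×0.17457355 = 0.042825
Scale to base peak (0.342907) = 100: 5.17 : 33.39 : 83.39 : 100.00 : 57.19 : 12.49

5.17 : 33.39 : 83.39 : 100.00 : 57.19 : 12.49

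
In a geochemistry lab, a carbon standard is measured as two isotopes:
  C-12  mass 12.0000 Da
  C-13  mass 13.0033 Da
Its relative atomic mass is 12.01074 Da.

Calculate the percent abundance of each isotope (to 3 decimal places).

Writing the weighted mean with unknown fraction x of C-12:
12.0000·x + 13.0033·(1 − x) = 12.01074
(12.0000 − 13.0033)·x = 12.01074 − 13.0033
x = -0.99256 / -1.0033 = 0.98930 → 98.930% C-12, 1.070% C-13.

C-12: 98.930%, C-13: 1.070%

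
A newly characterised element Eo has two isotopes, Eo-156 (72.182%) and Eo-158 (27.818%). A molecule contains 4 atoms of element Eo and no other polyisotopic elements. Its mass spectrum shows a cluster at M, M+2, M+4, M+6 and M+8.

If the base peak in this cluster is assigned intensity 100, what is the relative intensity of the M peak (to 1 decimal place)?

Term probabilities: M 0.2715, M+2 0.4185, M+4 0.2419, M+6 0.0622, M+8 0.0060. Base peak = M+2.
P(M+2) = C(4,1) × 0.72182^3 × 0.27818^1 = 4 × 0.37608562 × 0.27818 = 0.418478 (base)
P(M) = C(4,0) × 0.72182^4 × 0.27818^0 = 1 × 0.27146613 × 1.0000 = 0.271466
Relative intensity = 0.271466 / 0.418478 × 100 = 64.9

64.9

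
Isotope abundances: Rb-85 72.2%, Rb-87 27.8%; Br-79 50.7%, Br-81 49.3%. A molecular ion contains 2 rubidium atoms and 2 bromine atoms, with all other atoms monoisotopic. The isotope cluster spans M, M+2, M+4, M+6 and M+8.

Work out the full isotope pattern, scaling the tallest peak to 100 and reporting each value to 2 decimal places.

36.83 : 100.00 : 95.45 : 37.44 : 5.16

Rubidium pattern (n=2): 0.521284 : 0.401432 : 0.077284
Bromine pattern (n=2): 0.257049 : 0.499902 : 0.243049
Convolve the two distributions (both contribute in 2-u steps):
  M: 0.521284×0.257049 = 0.133996
  M+2: 0.521284×0.499902 + 0.401432×0.257049 = 0.363779
  M+4: 0.521284×0.243049 + 0.401432×0.499902 + 0.077284×0.257049 = 0.347240
  M+6: 0.401432×0.243049 + 0.077284×0.499902 = 0.136202
  M+8: 0.077284×0.243049 = 0.018784
Scale to base peak (0.363779) = 100: 36.83 : 100.00 : 95.45 : 37.44 : 5.16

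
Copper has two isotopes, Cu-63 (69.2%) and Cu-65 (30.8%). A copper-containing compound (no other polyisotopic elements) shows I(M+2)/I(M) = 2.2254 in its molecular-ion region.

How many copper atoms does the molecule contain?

The M+2/M ratio from n Cu atoms is n · q/p = n · 0.308/0.692.
n = 2.2254 × 0.692/0.308 = 5.00 ≈ 5

5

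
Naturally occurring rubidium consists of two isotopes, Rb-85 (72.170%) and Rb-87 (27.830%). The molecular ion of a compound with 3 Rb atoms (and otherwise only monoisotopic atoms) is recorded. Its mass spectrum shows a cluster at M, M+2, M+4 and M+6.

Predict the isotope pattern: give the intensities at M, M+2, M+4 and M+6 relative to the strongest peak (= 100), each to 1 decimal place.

86.4 : 100.0 : 38.6 : 5.0

The 3 Rb atoms are independent, so intensities follow the terms of (0.72170 + 0.27830)^3.
P(M) = 0.72170^3 = 0.375898
P(M+2) = 3 × 0.72170^2 × 0.27830^1 = 0.434858
P(M+4) = 3 × 0.72170^1 × 0.27830^2 = 0.167689
P(M+6) = 0.27830^3 = 0.021555
The M+2 peak is largest (0.434858); scaling to 100 gives 86.4 : 100.0 : 38.6 : 5.0.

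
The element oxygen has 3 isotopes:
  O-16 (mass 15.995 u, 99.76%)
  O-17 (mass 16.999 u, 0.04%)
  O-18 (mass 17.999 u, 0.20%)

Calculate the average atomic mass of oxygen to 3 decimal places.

The abundance-weighted mean is 0.9976 × 15.995 + 0.0004 × 16.999 + 0.0020 × 17.999
= 15.9566 + 0.0068 + 0.0360 = 15.9994 u

15.999 u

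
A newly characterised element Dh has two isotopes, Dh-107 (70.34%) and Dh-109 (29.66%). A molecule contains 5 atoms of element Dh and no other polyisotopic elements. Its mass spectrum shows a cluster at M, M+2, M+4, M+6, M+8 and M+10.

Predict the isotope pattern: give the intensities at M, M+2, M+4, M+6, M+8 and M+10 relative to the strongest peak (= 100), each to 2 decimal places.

The 5 Dh atoms are independent, so intensities follow the terms of (0.7034 + 0.2966)^5.
P(M) = 0.7034^5 = 0.172192
P(M+2) = 5 × 0.7034^4 × 0.2966^1 = 0.363037
P(M+4) = 10 × 0.7034^3 × 0.2966^2 = 0.306161
P(M+6) = 10 × 0.7034^2 × 0.2966^3 = 0.129098
P(M+8) = 5 × 0.7034^1 × 0.2966^4 = 0.027218
P(M+10) = 0.2966^5 = 0.002295
The M+2 peak is largest (0.363037); scaling to 100 gives 47.43 : 100.00 : 84.33 : 35.56 : 7.50 : 0.63.

47.43 : 100.00 : 84.33 : 35.56 : 7.50 : 0.63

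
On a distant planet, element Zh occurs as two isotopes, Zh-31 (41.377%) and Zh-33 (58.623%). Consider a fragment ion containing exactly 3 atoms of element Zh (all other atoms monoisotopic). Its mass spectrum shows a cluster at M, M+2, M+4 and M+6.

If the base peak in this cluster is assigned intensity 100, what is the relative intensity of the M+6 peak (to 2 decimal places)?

(0.41377 + 0.58623)^3 gives M 0.0708, M+2 0.3011, M+4 0.4266, M+6 0.2015; the largest is M+4.
P(M+4) = C(3,2) × 0.41377^1 × 0.58623^2 = 3 × 0.41377 × 0.34366561 = 0.426596 (base)
P(M+6) = C(3,3) × 0.41377^0 × 0.58623^3 = 1 × 1.0000 × 0.20146709 = 0.201467
Relative intensity = 0.201467 / 0.426596 × 100 = 47.23

47.23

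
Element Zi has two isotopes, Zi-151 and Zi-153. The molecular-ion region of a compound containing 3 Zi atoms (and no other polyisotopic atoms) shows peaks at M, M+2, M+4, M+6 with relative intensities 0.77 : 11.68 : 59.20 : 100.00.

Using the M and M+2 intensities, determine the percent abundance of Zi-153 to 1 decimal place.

83.5%

Write p for the Zi-151 fraction. I(M+2)/I(M) = [C(3,1)·p^2·(1−p)] / p^3 = 3·(1−p)/p = 11.68/0.77 = 15.1688
(1−p)/p = 15.1688/3 = 5.0563  ⇒  p = 1/(1 + 5.0563) = 0.1651
Zi-151: 16.5%, Zi-153: 83.5%.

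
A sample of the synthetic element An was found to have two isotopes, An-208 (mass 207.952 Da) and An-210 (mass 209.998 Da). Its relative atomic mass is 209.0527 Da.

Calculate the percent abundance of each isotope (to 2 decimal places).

An-208: 46.20%, An-210: 53.80%

Let x be the fractional abundance of An-208; then An-210 has abundance 1 − x.
207.952·x + 209.998·(1 − x) = 209.0527
(207.952 − 209.998)·x = 209.0527 − 209.998
x = -0.9453 / -2.046 = 0.46202 → 46.20% An-208, 53.80% An-210.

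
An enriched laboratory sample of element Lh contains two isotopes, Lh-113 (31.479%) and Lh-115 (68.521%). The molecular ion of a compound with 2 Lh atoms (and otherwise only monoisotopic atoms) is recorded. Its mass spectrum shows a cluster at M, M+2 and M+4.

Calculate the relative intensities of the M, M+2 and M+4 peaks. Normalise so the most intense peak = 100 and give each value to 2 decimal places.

Expanding (0.31479 + 0.68521)^2:
P(M) = 0.31479^2 = 0.099093
P(M+2) = 2 × 0.31479^1 × 0.68521^1 = 0.431395
P(M+4) = 0.68521^2 = 0.469513
The M+4 peak is largest (0.469513); scaling to 100 gives 21.11 : 91.88 : 100.00.

21.11 : 91.88 : 100.00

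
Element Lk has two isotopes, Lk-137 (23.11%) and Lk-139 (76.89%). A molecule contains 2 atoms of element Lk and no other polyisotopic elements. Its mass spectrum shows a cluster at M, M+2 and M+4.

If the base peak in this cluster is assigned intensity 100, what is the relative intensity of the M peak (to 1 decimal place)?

9.0

Binomial terms of (0.2311 + 0.7689)^2: M 0.0534, M+2 0.3554, M+4 0.5912 → M+4 is the base peak.
P(M+4) = C(2,2) × 0.2311^0 × 0.7689^2 = 1 × 1.0000 × 0.59120721 = 0.591207 (base)
P(M) = C(2,0) × 0.2311^2 × 0.7689^0 = 1 × 0.05340721 × 1.0000 = 0.053407
Relative intensity = 0.053407 / 0.591207 × 100 = 9.0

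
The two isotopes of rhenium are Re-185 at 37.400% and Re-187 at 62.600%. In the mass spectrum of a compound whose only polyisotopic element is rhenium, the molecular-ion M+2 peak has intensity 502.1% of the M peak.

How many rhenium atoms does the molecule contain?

3

With n Re atoms, P(M+2)/P(M) = C(n,1)·p^(n−1)q / p^n = n·q/p = n · 0.62600/0.37400.
n = 5.021 × 0.37400/0.62600 = 3.00 ≈ 3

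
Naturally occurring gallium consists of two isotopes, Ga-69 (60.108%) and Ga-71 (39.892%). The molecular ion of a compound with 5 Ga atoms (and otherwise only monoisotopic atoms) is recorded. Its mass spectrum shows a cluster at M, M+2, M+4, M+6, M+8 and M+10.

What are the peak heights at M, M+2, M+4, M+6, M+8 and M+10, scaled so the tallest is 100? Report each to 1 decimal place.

22.7 : 75.3 : 100.0 : 66.4 : 22.0 : 2.9

Expanding (0.60108 + 0.39892)^5:
P(M) = 0.60108^5 = 0.078462
P(M+2) = 5 × 0.60108^4 × 0.39892^1 = 0.260366
P(M+4) = 10 × 0.60108^3 × 0.39892^2 = 0.345596
P(M+6) = 10 × 0.60108^2 × 0.39892^3 = 0.229362
P(M+8) = 5 × 0.60108^1 × 0.39892^4 = 0.076111
P(M+10) = 0.39892^5 = 0.010103
The M+4 peak is largest (0.345596); scaling to 100 gives 22.7 : 75.3 : 100.0 : 66.4 : 22.0 : 2.9.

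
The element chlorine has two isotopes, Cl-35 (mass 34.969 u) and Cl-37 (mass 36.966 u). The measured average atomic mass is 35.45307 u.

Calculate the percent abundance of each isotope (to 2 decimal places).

With x = fraction of Cl-35 (so Cl-37 is 1 − x):
34.969·x + 36.966·(1 − x) = 35.45307
(34.969 − 36.966)·x = 35.45307 − 36.966
x = -1.51293 / -1.997 = 0.75760 → 75.76% Cl-35, 24.24% Cl-37.

Cl-35: 75.76%, Cl-37: 24.24%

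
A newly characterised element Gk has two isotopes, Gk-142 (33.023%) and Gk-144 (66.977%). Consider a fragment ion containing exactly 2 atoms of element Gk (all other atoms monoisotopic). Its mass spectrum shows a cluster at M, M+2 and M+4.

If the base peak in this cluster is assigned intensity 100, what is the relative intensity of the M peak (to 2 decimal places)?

(0.33023 + 0.66977)^2 gives M 0.1091, M+2 0.4424, M+4 0.4486; the largest is M+4.
P(M+4) = C(2,2) × 0.33023^0 × 0.66977^2 = 1 × 1.0000 × 0.44859185 = 0.448592 (base)
P(M) = C(2,0) × 0.33023^2 × 0.66977^0 = 1 × 0.10905185 × 1.0000 = 0.109052
Relative intensity = 0.109052 / 0.448592 × 100 = 24.31

24.31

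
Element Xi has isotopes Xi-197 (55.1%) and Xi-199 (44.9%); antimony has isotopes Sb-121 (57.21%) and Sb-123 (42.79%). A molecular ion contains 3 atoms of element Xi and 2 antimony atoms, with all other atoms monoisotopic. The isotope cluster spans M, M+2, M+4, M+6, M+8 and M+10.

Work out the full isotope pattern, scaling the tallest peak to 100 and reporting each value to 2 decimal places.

16.11 : 63.47 : 100.00 : 78.74 : 30.99 : 4.88

Element Xi pattern (n=3): 0.16728415 : 0.40895055 : 0.33324645 : 0.09051885
Antimony pattern (n=2): 0.32729841 : 0.48960318 : 0.18309841
Convolve the two distributions (both contribute in 2-u steps):
  M: 0.16728415×0.32729841 = 0.054752
  M+2: 0.16728415×0.48960318 + 0.40895055×0.32729841 = 0.215752
  M+4: 0.16728415×0.18309841 + 0.40895055×0.48960318 + 0.33324645×0.32729841 = 0.339924
  M+6: 0.40895055×0.18309841 + 0.33324645×0.48960318 + 0.09051885×0.32729841 = 0.267663
  M+8: 0.33324645×0.18309841 + 0.09051885×0.48960318 = 0.105335
  M+10: 0.09051885×0.18309841 = 0.016574
Scale to base peak (0.339924) = 100: 16.11 : 63.47 : 100.00 : 78.74 : 30.99 : 4.88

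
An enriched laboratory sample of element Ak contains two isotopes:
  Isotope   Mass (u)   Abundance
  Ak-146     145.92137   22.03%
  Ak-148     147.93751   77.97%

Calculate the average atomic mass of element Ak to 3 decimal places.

147.493 u

Weight each isotope mass by its fractional abundance: 0.2203 × 145.92137 + 0.7797 × 147.93751
= 32.146478 + 115.346877 = 147.493355 u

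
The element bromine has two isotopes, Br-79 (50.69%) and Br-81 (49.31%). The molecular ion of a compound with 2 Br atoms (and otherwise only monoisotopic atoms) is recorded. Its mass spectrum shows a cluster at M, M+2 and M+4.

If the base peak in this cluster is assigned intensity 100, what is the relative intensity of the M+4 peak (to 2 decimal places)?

48.64

Term probabilities: M 0.2569, M+2 0.4999, M+4 0.2431. Base peak = M+2.
P(M+2) = C(2,1) × 0.5069^1 × 0.4931^1 = 2 × 0.5069 × 0.4931 = 0.499905 (base)
P(M+4) = C(2,2) × 0.5069^0 × 0.4931^2 = 1 × 1.0000 × 0.24314761 = 0.243148
Relative intensity = 0.243148 / 0.499905 × 100 = 48.64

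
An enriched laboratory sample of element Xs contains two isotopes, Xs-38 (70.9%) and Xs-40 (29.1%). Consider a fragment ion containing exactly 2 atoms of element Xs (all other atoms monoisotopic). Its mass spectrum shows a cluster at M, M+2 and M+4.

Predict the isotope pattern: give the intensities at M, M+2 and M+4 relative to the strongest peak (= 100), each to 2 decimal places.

100.00 : 82.09 : 16.85

The 2 Xs atoms are independent, so intensities follow the terms of (0.709 + 0.291)^2.
P(M) = 0.709^2 = 0.502681
P(M+2) = 2 × 0.709^1 × 0.291^1 = 0.412638
P(M+4) = 0.291^2 = 0.084681
The M peak is largest (0.502681); scaling to 100 gives 100.00 : 82.09 : 16.85.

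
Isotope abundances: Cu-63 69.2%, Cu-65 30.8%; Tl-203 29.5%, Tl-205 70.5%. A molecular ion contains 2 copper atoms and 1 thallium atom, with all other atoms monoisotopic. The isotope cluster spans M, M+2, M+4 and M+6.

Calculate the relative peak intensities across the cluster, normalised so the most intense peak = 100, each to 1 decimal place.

Copper pattern (n=2): 0.478864 : 0.426272 : 0.094864
Thallium pattern (n=1): 0.2950 : 0.7050
Convolve the two distributions (both contribute in 2-u steps):
  M: 0.478864×0.2950 = 0.141265
  M+2: 0.478864×0.7050 + 0.426272×0.2950 = 0.463349
  M+4: 0.426272×0.7050 + 0.094864×0.2950 = 0.328507
  M+6: 0.094864×0.7050 = 0.066879
Scale to base peak (0.463349) = 100: 30.5 : 100.0 : 70.9 : 14.4

30.5 : 100.0 : 70.9 : 14.4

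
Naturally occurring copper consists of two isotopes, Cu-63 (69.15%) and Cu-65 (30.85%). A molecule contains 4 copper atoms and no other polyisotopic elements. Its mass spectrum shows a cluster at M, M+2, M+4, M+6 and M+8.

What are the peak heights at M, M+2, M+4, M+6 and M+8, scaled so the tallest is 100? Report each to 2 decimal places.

Each Cu atom is independently Cu-63 (p = 0.6915) or Cu-65 (q = 0.3085); the cluster is the binomial expansion (p + q)^4.
P(M) = 0.6915^4 = 0.228649
P(M+2) = 4 × 0.6915^3 × 0.3085^1 = 0.408030
P(M+4) = 6 × 0.6915^2 × 0.3085^2 = 0.273052
P(M+6) = 4 × 0.6915^1 × 0.3085^3 = 0.081212
P(M+8) = 0.3085^4 = 0.009058
The M+2 peak is largest (0.408030); scaling to 100 gives 56.04 : 100.00 : 66.92 : 19.90 : 2.22.

56.04 : 100.00 : 66.92 : 19.90 : 2.22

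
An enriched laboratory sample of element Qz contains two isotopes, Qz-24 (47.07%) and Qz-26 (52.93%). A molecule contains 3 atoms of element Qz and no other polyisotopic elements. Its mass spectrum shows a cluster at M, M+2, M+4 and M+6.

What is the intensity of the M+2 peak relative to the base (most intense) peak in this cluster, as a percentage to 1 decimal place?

Term probabilities: M 0.1043, M+2 0.3518, M+4 0.3956, M+6 0.1483. Base peak = M+4.
P(M+4) = C(3,2) × 0.4707^1 × 0.5293^2 = 3 × 0.4707 × 0.28015849 = 0.395612 (base)
P(M+2) = C(3,1) × 0.4707^2 × 0.5293^1 = 3 × 0.22155849 × 0.5293 = 0.351813
Relative intensity = 0.351813 / 0.395612 × 100 = 88.9

88.9%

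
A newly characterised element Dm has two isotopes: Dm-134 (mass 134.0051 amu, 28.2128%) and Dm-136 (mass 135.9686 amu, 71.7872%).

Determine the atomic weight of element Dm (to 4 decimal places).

Average mass = Σ (abundance × isotope mass) = 0.282128 × 134.0051 + 0.717872 × 135.9686
= 37.80659 + 97.60805 = 135.41464 amu

135.4146 amu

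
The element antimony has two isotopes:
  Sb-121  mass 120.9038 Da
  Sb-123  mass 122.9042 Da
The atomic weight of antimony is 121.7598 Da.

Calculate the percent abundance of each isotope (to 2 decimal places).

Sb-121: 57.21%, Sb-123: 42.79%

With x = fraction of Sb-121 (so Sb-123 is 1 − x):
120.9038·x + 122.9042·(1 − x) = 121.7598
(120.9038 − 122.9042)·x = 121.7598 − 122.9042
x = -1.1444 / -2.0004 = 0.57209 → 57.21% Sb-121, 42.79% Sb-123.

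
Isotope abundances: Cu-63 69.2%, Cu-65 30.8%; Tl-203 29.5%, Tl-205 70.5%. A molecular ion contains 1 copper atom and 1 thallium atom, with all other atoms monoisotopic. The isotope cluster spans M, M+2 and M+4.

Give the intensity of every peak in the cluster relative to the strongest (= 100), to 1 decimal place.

35.3 : 100.0 : 37.5

Copper pattern (n=1): 0.6920 : 0.3080
Thallium pattern (n=1): 0.2950 : 0.7050
Convolve the two distributions (both contribute in 2-u steps):
  M: 0.6920×0.2950 = 0.204140
  M+2: 0.6920×0.7050 + 0.3080×0.2950 = 0.578720
  M+4: 0.3080×0.7050 = 0.217140
Scale to base peak (0.578720) = 100: 35.3 : 100.0 : 37.5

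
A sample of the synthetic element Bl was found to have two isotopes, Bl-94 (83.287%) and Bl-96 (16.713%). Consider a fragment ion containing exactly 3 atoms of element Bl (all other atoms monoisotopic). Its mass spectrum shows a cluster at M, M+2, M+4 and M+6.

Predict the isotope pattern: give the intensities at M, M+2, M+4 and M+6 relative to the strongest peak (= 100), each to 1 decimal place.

Each Bl atom is independently Bl-94 (p = 0.83287) or Bl-96 (q = 0.16713); the cluster is the binomial expansion (p + q)^3.
P(M) = 0.83287^3 = 0.577739
P(M+2) = 3 × 0.83287^2 × 0.16713^1 = 0.347800
P(M+4) = 3 × 0.83287^1 × 0.16713^2 = 0.069792
P(M+6) = 0.16713^3 = 0.004668
The M peak is largest (0.577739); scaling to 100 gives 100.0 : 60.2 : 12.1 : 0.8.

100.0 : 60.2 : 12.1 : 0.8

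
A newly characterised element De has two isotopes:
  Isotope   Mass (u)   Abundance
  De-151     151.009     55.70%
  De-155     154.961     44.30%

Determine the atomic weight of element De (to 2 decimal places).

152.76 u

Weight each isotope mass by its fractional abundance: 0.5570 × 151.009 + 0.4430 × 154.961
= 84.1120 + 68.6477 = 152.7597 u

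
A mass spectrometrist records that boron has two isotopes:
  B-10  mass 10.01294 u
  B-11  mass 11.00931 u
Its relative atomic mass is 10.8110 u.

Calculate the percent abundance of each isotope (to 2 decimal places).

B-10: 19.90%, B-11: 80.10%

Writing the weighted mean with unknown fraction x of B-10:
10.01294·x + 11.00931·(1 − x) = 10.8110
(10.01294 − 11.00931)·x = 10.8110 − 11.00931
x = -0.19831 / -0.99637 = 0.19903 → 19.90% B-10, 80.10% B-11.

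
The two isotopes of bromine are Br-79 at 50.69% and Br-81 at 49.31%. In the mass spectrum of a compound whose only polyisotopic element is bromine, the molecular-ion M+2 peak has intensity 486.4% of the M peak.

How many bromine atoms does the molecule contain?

5

With n Br atoms, P(M+2)/P(M) = C(n,1)·p^(n−1)q / p^n = n·q/p = n · 0.4931/0.5069.
n = 4.864 × 0.5069/0.4931 = 5.00 ≈ 5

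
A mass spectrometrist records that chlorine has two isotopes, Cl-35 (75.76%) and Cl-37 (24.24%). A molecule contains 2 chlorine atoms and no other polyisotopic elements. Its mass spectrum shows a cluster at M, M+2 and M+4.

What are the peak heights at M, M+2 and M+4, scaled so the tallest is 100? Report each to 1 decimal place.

100.0 : 64.0 : 10.2

The 2 Cl atoms are independent, so intensities follow the terms of (0.7576 + 0.2424)^2.
P(M) = 0.7576^2 = 0.573958
P(M+2) = 2 × 0.7576^1 × 0.2424^1 = 0.367284
P(M+4) = 0.2424^2 = 0.058758
The M peak is largest (0.573958); scaling to 100 gives 100.0 : 64.0 : 10.2.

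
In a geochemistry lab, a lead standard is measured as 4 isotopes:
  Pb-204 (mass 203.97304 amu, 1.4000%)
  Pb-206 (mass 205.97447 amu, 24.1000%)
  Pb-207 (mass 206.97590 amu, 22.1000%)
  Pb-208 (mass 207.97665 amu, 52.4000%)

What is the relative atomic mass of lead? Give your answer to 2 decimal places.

Average mass = Σ (abundance × isotope mass) = 0.014000 × 203.97304 + 0.241000 × 205.97447 + 0.221000 × 206.97590 + 0.524000 × 207.97665
= 2.855623 + 49.639847 + 45.741674 + 108.979765 = 207.216909 amu

207.22 amu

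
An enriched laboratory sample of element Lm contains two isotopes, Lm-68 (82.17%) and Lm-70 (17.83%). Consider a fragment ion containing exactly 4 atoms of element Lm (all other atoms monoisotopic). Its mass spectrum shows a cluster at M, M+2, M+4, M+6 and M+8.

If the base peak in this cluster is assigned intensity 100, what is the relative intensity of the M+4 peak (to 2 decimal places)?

Term probabilities: M 0.4559, M+2 0.3957, M+4 0.1288, M+6 0.0186, M+8 0.0010. Base peak = M.
P(M) = C(4,0) × 0.8217^4 × 0.1783^0 = 1 × 0.45588274 × 1.0000 = 0.455883 (base)
P(M+4) = C(4,2) × 0.8217^2 × 0.1783^2 = 6 × 0.67519089 × 0.03179089 = 0.128790
Relative intensity = 0.128790 / 0.455883 × 100 = 28.25

28.25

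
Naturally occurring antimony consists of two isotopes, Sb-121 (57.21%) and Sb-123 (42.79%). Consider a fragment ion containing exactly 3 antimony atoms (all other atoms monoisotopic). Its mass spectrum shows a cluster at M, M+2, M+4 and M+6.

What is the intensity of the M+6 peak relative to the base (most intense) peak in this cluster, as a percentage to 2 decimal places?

(0.5721 + 0.4279)^3 gives M 0.1872, M+2 0.4202, M+4 0.3143, M+6 0.0783; the largest is M+2.
P(M+2) = C(3,1) × 0.5721^2 × 0.4279^1 = 3 × 0.32729841 × 0.4279 = 0.420153 (base)
P(M+6) = C(3,3) × 0.5721^0 × 0.4279^3 = 1 × 1.0000 × 0.07834781 = 0.078348
Relative intensity = 0.078348 / 0.420153 × 100 = 18.65

18.65%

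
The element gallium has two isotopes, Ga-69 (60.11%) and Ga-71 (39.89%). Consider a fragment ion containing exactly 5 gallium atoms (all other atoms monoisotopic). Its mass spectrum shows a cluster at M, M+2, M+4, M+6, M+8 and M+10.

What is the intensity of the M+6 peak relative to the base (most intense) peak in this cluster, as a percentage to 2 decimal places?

66.36%

(0.6011 + 0.3989)^5 gives M 0.0785, M+2 0.2604, M+4 0.3456, M+6 0.2293, M+8 0.0761, M+10 0.0101; the largest is M+4.
P(M+4) = C(5,2) × 0.6011^3 × 0.3989^2 = 10 × 0.21719018 × 0.15912121 = 0.345596 (base)
P(M+6) = C(5,3) × 0.6011^2 × 0.3989^3 = 10 × 0.36132121 × 0.06347345 = 0.229343
Relative intensity = 0.229343 / 0.345596 × 100 = 66.36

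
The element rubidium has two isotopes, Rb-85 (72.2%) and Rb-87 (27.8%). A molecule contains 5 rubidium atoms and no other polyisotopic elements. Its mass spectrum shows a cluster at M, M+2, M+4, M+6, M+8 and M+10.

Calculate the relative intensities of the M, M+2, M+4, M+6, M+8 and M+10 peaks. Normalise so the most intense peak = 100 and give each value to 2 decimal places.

51.94 : 100.00 : 77.01 : 29.65 : 5.71 : 0.44

The 5 Rb atoms are independent, so intensities follow the terms of (0.722 + 0.278)^5.
P(M) = 0.722^5 = 0.196194
P(M+2) = 5 × 0.722^4 × 0.278^1 = 0.377714
P(M+4) = 10 × 0.722^3 × 0.278^2 = 0.290872
P(M+6) = 10 × 0.722^2 × 0.278^3 = 0.111998
P(M+8) = 5 × 0.722^1 × 0.278^4 = 0.021562
P(M+10) = 0.278^5 = 0.001660
The M+2 peak is largest (0.377714); scaling to 100 gives 51.94 : 100.00 : 77.01 : 29.65 : 5.71 : 0.44.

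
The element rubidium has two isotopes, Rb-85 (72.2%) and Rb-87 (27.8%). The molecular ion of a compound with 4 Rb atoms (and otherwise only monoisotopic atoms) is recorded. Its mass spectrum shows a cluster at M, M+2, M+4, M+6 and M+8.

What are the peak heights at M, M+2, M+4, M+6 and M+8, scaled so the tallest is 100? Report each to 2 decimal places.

Expanding (0.722 + 0.278)^4:
P(M) = 0.722^4 = 0.271737
P(M+2) = 4 × 0.722^3 × 0.278^1 = 0.418520
P(M+4) = 6 × 0.722^2 × 0.278^2 = 0.241721
P(M+6) = 4 × 0.722^1 × 0.278^3 = 0.062049
P(M+8) = 0.278^4 = 0.005973
The M+2 peak is largest (0.418520); scaling to 100 gives 64.93 : 100.00 : 57.76 : 14.83 : 1.43.

64.93 : 100.00 : 57.76 : 14.83 : 1.43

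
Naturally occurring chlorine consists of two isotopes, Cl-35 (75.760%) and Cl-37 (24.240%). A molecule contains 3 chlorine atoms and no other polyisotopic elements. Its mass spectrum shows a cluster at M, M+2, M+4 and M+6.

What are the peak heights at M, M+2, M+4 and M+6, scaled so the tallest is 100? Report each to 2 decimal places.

100.00 : 95.99 : 30.71 : 3.28

Each Cl atom is independently Cl-35 (p = 0.75760) or Cl-37 (q = 0.24240); the cluster is the binomial expansion (p + q)^3.
P(M) = 0.75760^3 = 0.434830
P(M+2) = 3 × 0.75760^2 × 0.24240^1 = 0.417382
P(M+4) = 3 × 0.75760^1 × 0.24240^2 = 0.133545
P(M+6) = 0.24240^3 = 0.014243
The M peak is largest (0.434830); scaling to 100 gives 100.00 : 95.99 : 30.71 : 3.28.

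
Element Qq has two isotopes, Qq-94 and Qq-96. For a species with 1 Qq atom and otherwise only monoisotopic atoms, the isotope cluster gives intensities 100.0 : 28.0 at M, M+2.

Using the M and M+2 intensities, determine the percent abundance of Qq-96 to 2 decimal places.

Let p = fractional abundance of Qq-94. I(M+2)/I(M) = [C(1,1)·p^0·(1−p)] / p^1 = 1·(1−p)/p = 28.0/100.0 = 0.2800
(1−p)/p = 0.2800/1 = 0.2800  ⇒  p = 1/(1 + 0.2800) = 0.7812
Qq-94: 78.12%, Qq-96: 21.88%.

21.88%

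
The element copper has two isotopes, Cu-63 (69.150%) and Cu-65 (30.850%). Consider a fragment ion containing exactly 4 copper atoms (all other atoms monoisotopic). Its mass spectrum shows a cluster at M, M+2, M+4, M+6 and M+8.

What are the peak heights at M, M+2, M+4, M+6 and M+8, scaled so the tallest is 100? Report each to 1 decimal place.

56.0 : 100.0 : 66.9 : 19.9 : 2.2

The 4 Cu atoms are independent, so intensities follow the terms of (0.69150 + 0.30850)^4.
P(M) = 0.69150^4 = 0.228649
P(M+2) = 4 × 0.69150^3 × 0.30850^1 = 0.408030
P(M+4) = 6 × 0.69150^2 × 0.30850^2 = 0.273052
P(M+6) = 4 × 0.69150^1 × 0.30850^3 = 0.081212
P(M+8) = 0.30850^4 = 0.009058
The M+2 peak is largest (0.408030); scaling to 100 gives 56.0 : 100.0 : 66.9 : 19.9 : 2.2.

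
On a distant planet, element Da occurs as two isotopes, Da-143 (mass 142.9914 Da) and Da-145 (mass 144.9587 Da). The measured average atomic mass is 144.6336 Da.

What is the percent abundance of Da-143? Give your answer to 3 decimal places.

16.525%

With x = fraction of Da-143 (so Da-145 is 1 − x):
142.9914·x + 144.9587·(1 − x) = 144.6336
(142.9914 − 144.9587)·x = 144.6336 − 144.9587
x = -0.3251 / -1.9673 = 0.16525 → 16.525% Da-143, 83.475% Da-145.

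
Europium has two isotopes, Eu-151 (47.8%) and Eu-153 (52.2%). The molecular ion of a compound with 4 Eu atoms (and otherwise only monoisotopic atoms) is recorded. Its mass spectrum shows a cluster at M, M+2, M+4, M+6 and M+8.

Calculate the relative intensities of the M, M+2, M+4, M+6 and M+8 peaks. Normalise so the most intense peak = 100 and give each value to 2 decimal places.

Expanding (0.478 + 0.522)^4:
P(M) = 0.478^4 = 0.052205
P(M+2) = 4 × 0.478^3 × 0.522^1 = 0.228042
P(M+4) = 6 × 0.478^2 × 0.522^2 = 0.373549
P(M+6) = 4 × 0.478^1 × 0.522^3 = 0.271956
P(M+8) = 0.522^4 = 0.074248
The M+4 peak is largest (0.373549); scaling to 100 gives 13.98 : 61.05 : 100.00 : 72.80 : 19.88.

13.98 : 61.05 : 100.00 : 72.80 : 19.88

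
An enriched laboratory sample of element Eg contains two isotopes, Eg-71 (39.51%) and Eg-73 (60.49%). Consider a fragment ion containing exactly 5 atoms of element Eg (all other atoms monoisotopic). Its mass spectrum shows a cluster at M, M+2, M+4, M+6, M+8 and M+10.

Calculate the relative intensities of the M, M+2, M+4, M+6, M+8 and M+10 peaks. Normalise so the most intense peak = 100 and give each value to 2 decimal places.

Each Eg atom is independently Eg-71 (p = 0.3951) or Eg-73 (q = 0.6049); the cluster is the binomial expansion (p + q)^5.
P(M) = 0.3951^5 = 0.009628
P(M+2) = 5 × 0.3951^4 × 0.6049^1 = 0.073702
P(M+4) = 10 × 0.3951^3 × 0.6049^2 = 0.225677
P(M+6) = 10 × 0.3951^2 × 0.6049^3 = 0.345513
P(M+8) = 5 × 0.3951^1 × 0.6049^4 = 0.264491
P(M+10) = 0.6049^5 = 0.080987
The M+6 peak is largest (0.345513); scaling to 100 gives 2.79 : 21.33 : 65.32 : 100.00 : 76.55 : 23.44.

2.79 : 21.33 : 65.32 : 100.00 : 76.55 : 23.44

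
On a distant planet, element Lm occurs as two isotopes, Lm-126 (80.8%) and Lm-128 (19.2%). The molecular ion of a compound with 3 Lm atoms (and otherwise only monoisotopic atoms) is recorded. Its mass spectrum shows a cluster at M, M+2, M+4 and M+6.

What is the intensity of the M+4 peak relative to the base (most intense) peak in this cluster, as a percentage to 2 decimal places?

16.94%

(0.808 + 0.192)^3 gives M 0.5275, M+2 0.3760, M+4 0.0894, M+6 0.0071; the largest is M.
P(M) = C(3,0) × 0.808^3 × 0.192^0 = 1 × 0.52751411 × 1.0000 = 0.527514 (base)
P(M+4) = C(3,2) × 0.808^1 × 0.192^2 = 3 × 0.8080 × 0.036864 = 0.089358
Relative intensity = 0.089358 / 0.527514 × 100 = 16.94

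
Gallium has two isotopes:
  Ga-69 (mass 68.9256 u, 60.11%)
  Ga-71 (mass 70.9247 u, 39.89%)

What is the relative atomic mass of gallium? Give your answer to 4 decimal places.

The abundance-weighted mean is 0.6011 × 68.9256 + 0.3989 × 70.9247
= 41.43118 + 28.29186 = 69.72304 u

69.7230 u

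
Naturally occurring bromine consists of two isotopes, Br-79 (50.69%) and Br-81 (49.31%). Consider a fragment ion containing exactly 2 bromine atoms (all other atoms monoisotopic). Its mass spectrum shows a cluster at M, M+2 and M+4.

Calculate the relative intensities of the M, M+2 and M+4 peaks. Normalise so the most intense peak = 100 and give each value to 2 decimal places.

The 2 Br atoms are independent, so intensities follow the terms of (0.5069 + 0.4931)^2.
P(M) = 0.5069^2 = 0.256948
P(M+2) = 2 × 0.5069^1 × 0.4931^1 = 0.499905
P(M+4) = 0.4931^2 = 0.243148
The M+2 peak is largest (0.499905); scaling to 100 gives 51.40 : 100.00 : 48.64.

51.40 : 100.00 : 48.64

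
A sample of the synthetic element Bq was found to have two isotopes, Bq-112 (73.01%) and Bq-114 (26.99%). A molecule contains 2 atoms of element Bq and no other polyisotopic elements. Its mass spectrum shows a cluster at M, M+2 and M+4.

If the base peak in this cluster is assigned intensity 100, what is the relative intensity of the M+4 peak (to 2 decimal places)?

13.67

Binomial terms of (0.7301 + 0.2699)^2: M 0.5330, M+2 0.3941, M+4 0.0728 → M is the base peak.
P(M) = C(2,0) × 0.7301^2 × 0.2699^0 = 1 × 0.53304601 × 1.0000 = 0.533046 (base)
P(M+4) = C(2,2) × 0.7301^0 × 0.2699^2 = 1 × 1.0000 × 0.07284601 = 0.072846
Relative intensity = 0.072846 / 0.533046 × 100 = 13.67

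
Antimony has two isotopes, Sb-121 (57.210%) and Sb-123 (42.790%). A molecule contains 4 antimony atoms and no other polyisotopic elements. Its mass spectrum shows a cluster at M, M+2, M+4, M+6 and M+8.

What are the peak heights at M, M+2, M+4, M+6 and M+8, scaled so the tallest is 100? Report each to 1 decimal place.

Expanding (0.57210 + 0.42790)^4:
P(M) = 0.57210^4 = 0.107124
P(M+2) = 4 × 0.57210^3 × 0.42790^1 = 0.320493
P(M+4) = 6 × 0.57210^2 × 0.42790^2 = 0.359567
P(M+6) = 4 × 0.57210^1 × 0.42790^3 = 0.179291
P(M+8) = 0.42790^4 = 0.033525
The M+4 peak is largest (0.359567); scaling to 100 gives 29.8 : 89.1 : 100.0 : 49.9 : 9.3.

29.8 : 89.1 : 100.0 : 49.9 : 9.3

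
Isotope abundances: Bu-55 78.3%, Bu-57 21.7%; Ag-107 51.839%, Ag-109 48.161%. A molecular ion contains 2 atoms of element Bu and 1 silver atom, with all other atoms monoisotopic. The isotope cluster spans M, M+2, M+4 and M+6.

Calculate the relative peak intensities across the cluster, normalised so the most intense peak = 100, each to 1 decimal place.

67.4 : 100.0 : 39.9 : 4.8

Element Bu pattern (n=2): 0.613089 : 0.339822 : 0.047089
Silver pattern (n=1): 0.51839 : 0.48161
Convolve the two distributions (both contribute in 2-u steps):
  M: 0.613089×0.51839 = 0.317819
  M+2: 0.613089×0.48161 + 0.339822×0.51839 = 0.471430
  M+4: 0.339822×0.48161 + 0.047089×0.51839 = 0.188072
  M+6: 0.047089×0.48161 = 0.022679
Scale to base peak (0.471430) = 100: 67.4 : 100.0 : 39.9 : 4.8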